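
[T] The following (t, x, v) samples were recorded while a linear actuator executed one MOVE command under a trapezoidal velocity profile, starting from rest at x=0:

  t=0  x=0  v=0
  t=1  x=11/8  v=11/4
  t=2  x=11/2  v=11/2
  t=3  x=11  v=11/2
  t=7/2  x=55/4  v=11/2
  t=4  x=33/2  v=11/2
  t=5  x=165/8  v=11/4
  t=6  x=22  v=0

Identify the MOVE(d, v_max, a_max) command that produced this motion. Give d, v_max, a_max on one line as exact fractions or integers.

final state: t=6, x=22, v=0 → d = 22
a_max = (11/4−0)/(1−0) = 11/4
max v = 11/2 over t∈[2,4] → v_max = 11/2
check: 11/2·(2+2) = 22 ✓

d=22 v_max=11/2 a_max=11/4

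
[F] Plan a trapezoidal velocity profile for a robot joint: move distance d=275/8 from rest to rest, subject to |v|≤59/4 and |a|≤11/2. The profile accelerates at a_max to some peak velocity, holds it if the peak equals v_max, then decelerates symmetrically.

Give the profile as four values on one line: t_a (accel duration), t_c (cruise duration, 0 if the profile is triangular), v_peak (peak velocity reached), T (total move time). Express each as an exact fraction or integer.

t_a=5/2 t_c=0 v_peak=55/4 T=5

vₘ²/aₘ = (59/4)²/(11/2) = 3481/88
275/8 < 3481/88 so t_c = 0
v_peak = √(275/8·11/2) = √(3025/16) = 55/4
t_a = (55/4)/(11/2) = 5/2; t_c = 0
T = 2·5/2 = 5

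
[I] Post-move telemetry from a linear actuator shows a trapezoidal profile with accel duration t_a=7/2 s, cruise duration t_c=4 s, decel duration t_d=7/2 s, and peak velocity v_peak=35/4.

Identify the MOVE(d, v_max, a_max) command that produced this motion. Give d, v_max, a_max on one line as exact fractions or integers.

d=525/8 v_max=35/4 a_max=5/2

a_max = (35/4)/(7/2) = 5/2
d_a = ½·35/4·7/2 = 245/16; d_c = 35/4·4 = 35
d = 2·245/16 + 35 = 525/8
t_c = 4 > 0 ⇒ limit active, v_max = 35/4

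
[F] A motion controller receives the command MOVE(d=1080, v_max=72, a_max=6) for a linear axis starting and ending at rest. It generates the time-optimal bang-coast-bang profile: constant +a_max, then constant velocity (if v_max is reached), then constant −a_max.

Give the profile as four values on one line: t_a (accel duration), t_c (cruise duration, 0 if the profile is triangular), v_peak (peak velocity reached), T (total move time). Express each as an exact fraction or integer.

vₘ²/aₘ = 72²/6 = 864
1080 ≥ 864 → trapezoidal
t_a = 72/6 = 12; v_peak = 72
d_cruise = 1080 − 864 = 216; t_c = 216/72 = 3
T = 2·12 + 3 = 27

t_a=12 t_c=3 v_peak=72 T=27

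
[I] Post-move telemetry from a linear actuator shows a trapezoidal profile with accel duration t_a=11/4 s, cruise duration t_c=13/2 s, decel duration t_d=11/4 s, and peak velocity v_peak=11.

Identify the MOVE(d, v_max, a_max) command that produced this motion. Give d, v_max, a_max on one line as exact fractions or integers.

d=407/4 v_max=11 a_max=4

a_max = 11/(11/4) = 4
d_a = ½·11·11/4 = 121/8; d_c = 11·13/2 = 143/2
d = 2·121/8 + 143/2 = 407/4
t_c = 13/2 > 0 so v_max = 11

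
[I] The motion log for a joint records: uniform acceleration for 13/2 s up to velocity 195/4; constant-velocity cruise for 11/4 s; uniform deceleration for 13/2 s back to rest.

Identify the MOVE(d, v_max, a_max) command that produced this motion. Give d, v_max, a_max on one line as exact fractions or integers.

d=7215/16 v_max=195/4 a_max=15/2

a_max = (195/4)/(13/2) = 15/2
d_a = ½·195/4·13/2 = 2535/16; d_c = 195/4·11/4 = 2145/16
d = 2·2535/16 + 2145/16 = 7215/16
t_c = 11/4 > 0 → v_max = v_peak = 195/4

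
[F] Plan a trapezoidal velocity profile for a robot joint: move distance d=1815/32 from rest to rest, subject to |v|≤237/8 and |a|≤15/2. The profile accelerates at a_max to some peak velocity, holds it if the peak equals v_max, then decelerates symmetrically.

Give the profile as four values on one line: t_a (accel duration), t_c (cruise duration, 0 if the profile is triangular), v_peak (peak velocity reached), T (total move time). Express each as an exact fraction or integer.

t_a=11/4 t_c=0 v_peak=165/8 T=11/2

vₘ²/aₘ = (237/8)²/(15/2) = 18723/160
1815/32 < 18723/160 ⇒ no cruise
v_peak = √(1815/32·15/2) = √(27225/64) = 165/8
t_a = (165/8)/(15/2) = 11/4; t_c = 0
T = 2·11/4 = 11/2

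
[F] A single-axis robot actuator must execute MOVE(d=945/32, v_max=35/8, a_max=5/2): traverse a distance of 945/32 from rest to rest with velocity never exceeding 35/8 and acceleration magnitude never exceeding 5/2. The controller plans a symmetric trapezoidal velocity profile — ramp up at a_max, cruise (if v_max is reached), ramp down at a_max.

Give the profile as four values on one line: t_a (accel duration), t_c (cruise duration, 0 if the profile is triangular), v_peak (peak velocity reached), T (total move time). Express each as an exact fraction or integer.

t_a=7/4 t_c=5 v_peak=35/8 T=17/2

(v_max)²/a_max = (35/8)²/(5/2) = 245/32
945/32 ≥ 245/32 ⇒ cruise phase
t_a = (35/8)/(5/2) = 7/4; v_peak = 35/8
d_cruise = 945/32 − 245/32 = 175/8; t_c = (175/8)/(35/8) = 5
T = 2·7/4 + 5 = 17/2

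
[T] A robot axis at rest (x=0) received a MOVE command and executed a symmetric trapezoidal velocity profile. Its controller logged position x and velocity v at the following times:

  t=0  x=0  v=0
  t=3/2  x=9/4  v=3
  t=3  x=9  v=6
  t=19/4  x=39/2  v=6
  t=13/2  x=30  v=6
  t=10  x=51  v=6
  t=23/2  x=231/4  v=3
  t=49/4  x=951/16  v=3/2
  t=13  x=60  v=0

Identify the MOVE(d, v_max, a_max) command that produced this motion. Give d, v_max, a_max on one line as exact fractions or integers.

final state: t=13, x=60, v=0 → d = 60
a_max = (3−0)/(3/2−0) = 2
max v = 6 over t∈[3,10] → v_max = 6
check: 6·(3+7) = 60 ✓

d=60 v_max=6 a_max=2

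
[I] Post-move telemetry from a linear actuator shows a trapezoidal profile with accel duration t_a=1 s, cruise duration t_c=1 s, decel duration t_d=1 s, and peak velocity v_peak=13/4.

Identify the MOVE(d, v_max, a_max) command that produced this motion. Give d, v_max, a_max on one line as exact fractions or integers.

a_max = (13/4)/1 = 13/4
d_a = ½·13/4·1 = 13/8; d_c = 13/4·1 = 13/4
d = 2·13/8 + 13/4 = 13/2
t_c = 1 > 0 so v_max = 13/4

d=13/2 v_max=13/4 a_max=13/4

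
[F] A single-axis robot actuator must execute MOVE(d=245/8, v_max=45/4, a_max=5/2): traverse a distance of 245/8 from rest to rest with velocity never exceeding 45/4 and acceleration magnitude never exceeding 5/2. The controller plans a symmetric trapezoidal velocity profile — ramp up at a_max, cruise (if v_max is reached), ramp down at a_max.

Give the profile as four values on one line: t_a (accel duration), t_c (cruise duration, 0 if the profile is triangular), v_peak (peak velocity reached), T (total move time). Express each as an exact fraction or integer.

v_max²/a_max = (45/4)²/(5/2) = 405/8
245/8 < 405/8 → triangular
v_peak = √(245/8·5/2) = √(1225/16) = 35/4
t_a = (35/4)/(5/2) = 7/2; t_c = 0
T = 2·7/2 = 7

t_a=7/2 t_c=0 v_peak=35/4 T=7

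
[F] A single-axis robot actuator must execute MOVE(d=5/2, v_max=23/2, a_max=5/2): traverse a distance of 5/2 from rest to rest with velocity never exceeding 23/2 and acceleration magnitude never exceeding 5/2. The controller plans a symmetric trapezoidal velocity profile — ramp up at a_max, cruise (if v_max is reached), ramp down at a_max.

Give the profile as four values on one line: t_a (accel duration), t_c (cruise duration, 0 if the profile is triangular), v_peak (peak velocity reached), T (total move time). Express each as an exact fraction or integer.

vₘ²/aₘ = (23/2)²/(5/2) = 529/10
5/2 < 529/10 so t_c = 0
v_peak = √(5/2·5/2) = √(25/4) = 5/2
t_a = (5/2)/(5/2) = 1; t_c = 0
T = 2·1 = 2

t_a=1 t_c=0 v_peak=5/2 T=2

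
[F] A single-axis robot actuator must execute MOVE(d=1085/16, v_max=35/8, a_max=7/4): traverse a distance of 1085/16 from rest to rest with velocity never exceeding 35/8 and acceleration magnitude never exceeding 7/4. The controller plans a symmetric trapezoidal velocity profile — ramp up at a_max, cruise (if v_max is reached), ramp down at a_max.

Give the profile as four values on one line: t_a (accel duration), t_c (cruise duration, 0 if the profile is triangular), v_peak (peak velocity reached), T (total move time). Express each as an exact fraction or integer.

vₘ²/aₘ = (35/8)²/(7/4) = 175/16
1085/16 ≥ 175/16 → trapezoidal
t_a = (35/8)/(7/4) = 5/2; v_peak = 35/8
d_cruise = 1085/16 − 175/16 = 455/8; t_c = (455/8)/(35/8) = 13
T = 2·5/2 + 13 = 18

t_a=5/2 t_c=13 v_peak=35/8 T=18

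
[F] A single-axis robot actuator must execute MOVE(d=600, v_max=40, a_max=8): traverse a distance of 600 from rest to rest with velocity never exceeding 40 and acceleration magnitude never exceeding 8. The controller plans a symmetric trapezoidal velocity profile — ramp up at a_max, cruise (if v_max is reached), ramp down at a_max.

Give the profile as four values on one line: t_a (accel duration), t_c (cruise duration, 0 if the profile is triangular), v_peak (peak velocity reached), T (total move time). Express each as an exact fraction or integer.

v_max²/a_max = 40²/8 = 200
600 ≥ 200 ⇒ cruise phase
t_a = 40/8 = 5; v_peak = 40
d_cruise = 600 − 200 = 400; t_c = 400/40 = 10
T = 2·5 + 10 = 20

t_a=5 t_c=10 v_peak=40 T=20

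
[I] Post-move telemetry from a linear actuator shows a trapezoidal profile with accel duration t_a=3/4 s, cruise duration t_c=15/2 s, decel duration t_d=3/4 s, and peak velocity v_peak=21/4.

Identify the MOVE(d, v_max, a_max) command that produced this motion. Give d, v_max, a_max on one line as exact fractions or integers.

d=693/16 v_max=21/4 a_max=7

a_max = (21/4)/(3/4) = 7
d_a = ½·21/4·3/4 = 63/32; d_c = 21/4·15/2 = 315/8
d = 2·63/32 + 315/8 = 693/16
t_c = 15/2 > 0 → v_max = v_peak = 21/4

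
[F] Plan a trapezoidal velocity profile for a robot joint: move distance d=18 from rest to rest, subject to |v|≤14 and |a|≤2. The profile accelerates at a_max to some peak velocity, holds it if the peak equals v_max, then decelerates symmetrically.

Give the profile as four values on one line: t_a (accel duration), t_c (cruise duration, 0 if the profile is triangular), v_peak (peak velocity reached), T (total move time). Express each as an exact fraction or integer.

t_a=3 t_c=0 v_peak=6 T=6

v_max²/a_max = 14²/2 = 98
18 < 98 ⇒ no cruise
v_peak = √(18·2) = √36 = 6
t_a = 6/2 = 3; t_c = 0
T = 2·3 = 6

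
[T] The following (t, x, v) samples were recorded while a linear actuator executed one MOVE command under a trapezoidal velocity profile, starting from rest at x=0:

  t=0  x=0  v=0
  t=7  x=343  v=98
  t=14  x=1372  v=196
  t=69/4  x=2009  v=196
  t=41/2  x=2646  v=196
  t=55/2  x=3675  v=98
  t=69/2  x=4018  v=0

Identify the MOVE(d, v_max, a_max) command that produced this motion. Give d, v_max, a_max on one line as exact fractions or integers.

final state: t=69/2, x=4018, v=0 → d = 4018
a_max = (98−0)/(7−0) = 14
max v = 196 over t∈[14,41/2] → v_max = 196
check: 196·(14+13/2) = 4018 ✓

d=4018 v_max=196 a_max=14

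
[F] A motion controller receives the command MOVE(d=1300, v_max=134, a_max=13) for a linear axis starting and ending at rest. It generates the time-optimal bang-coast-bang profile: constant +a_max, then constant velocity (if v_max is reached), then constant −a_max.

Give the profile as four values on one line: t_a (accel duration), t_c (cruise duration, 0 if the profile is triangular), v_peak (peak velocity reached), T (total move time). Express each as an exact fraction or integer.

t_a=10 t_c=0 v_peak=130 T=20

(v_max)²/a_max = 134²/13 = 17956/13
1300 < 17956/13 ⇒ no cruise
v_peak = √(1300·13) = √16900 = 130
t_a = 130/13 = 10; t_c = 0
T = 2·10 = 20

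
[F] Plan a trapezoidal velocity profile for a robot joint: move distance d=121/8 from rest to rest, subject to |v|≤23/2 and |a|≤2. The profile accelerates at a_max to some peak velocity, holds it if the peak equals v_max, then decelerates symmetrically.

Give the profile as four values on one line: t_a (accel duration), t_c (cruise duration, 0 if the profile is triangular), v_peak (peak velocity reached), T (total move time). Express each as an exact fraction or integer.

t_a=11/4 t_c=0 v_peak=11/2 T=11/2

(v_max)²/a_max = (23/2)²/2 = 529/8
121/8 < 529/8 so t_c = 0
v_peak = √(121/8·2) = √(121/4) = 11/2
t_a = (11/2)/2 = 11/4; t_c = 0
T = 2·11/4 = 11/2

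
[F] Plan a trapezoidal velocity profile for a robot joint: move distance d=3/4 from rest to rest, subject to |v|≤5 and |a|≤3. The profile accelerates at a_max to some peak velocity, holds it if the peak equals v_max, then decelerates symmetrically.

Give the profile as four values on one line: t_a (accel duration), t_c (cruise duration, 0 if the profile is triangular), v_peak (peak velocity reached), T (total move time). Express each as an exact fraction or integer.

t_a=1/2 t_c=0 v_peak=3/2 T=1

v_max²/a_max = 5²/3 = 25/3
3/4 < 25/3 so t_c = 0
v_peak = √(3/4·3) = √(9/4) = 3/2
t_a = (3/2)/3 = 1/2; t_c = 0
T = 2·1/2 = 1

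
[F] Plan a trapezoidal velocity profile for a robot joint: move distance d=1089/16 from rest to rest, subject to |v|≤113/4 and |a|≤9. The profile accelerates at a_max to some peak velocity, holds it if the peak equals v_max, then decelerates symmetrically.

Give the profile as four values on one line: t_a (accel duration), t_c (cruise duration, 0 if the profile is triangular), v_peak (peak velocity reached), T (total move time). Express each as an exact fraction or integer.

v_max²/a_max = (113/4)²/9 = 12769/144
1089/16 < 12769/144 → triangular
v_peak = √(1089/16·9) = √(9801/16) = 99/4
t_a = (99/4)/9 = 11/4; t_c = 0
T = 2·11/4 = 11/2

t_a=11/4 t_c=0 v_peak=99/4 T=11/2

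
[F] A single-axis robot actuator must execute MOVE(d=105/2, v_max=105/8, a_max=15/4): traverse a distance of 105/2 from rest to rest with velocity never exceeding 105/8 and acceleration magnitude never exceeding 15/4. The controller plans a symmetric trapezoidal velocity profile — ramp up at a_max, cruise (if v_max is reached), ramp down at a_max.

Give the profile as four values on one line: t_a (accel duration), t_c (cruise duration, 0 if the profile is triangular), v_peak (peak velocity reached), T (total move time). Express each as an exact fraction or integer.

(v_max)²/a_max = (105/8)²/(15/4) = 735/16
105/2 ≥ 735/16 so v_max reached
t_a = (105/8)/(15/4) = 7/2; v_peak = 105/8
d_cruise = 105/2 − 735/16 = 105/16; t_c = (105/16)/(105/8) = 1/2
T = 2·7/2 + 1/2 = 15/2

t_a=7/2 t_c=1/2 v_peak=105/8 T=15/2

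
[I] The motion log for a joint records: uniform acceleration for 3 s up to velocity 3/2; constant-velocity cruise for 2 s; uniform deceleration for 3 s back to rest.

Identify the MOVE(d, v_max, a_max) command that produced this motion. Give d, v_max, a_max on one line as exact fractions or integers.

d=15/2 v_max=3/2 a_max=1/2

a_max = (3/2)/3 = 1/2
d_a = ½·3/2·3 = 9/4; d_c = 3/2·2 = 3
d = 2·9/4 + 3 = 15/2
t_c = 2 > 0 ⇒ limit active, v_max = 3/2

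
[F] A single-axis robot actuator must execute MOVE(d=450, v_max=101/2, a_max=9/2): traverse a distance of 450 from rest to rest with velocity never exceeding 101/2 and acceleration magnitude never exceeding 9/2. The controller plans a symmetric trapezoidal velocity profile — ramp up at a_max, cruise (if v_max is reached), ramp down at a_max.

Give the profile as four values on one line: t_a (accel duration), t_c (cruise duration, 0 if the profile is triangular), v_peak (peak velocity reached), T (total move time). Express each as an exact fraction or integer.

vₘ²/aₘ = (101/2)²/(9/2) = 10201/18
450 < 10201/18 → triangular
v_peak = √(450·9/2) = √2025 = 45
t_a = 45/(9/2) = 10; t_c = 0
T = 2·10 = 20

t_a=10 t_c=0 v_peak=45 T=20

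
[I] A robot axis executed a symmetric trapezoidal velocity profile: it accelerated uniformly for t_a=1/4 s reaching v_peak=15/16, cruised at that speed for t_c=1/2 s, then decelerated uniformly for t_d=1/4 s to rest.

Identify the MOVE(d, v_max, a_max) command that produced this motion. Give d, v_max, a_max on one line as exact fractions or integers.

a_max = (15/16)/(1/4) = 15/4
d_a = ½·15/16·1/4 = 15/128; d_c = 15/16·1/2 = 15/32
d = 2·15/128 + 15/32 = 45/64
t_c = 1/2 > 0 ⇒ limit active, v_max = 15/16

d=45/64 v_max=15/16 a_max=15/4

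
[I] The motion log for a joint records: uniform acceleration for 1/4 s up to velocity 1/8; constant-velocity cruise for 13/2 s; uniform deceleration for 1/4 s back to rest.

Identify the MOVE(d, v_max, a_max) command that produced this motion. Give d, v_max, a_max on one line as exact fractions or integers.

a_max = (1/8)/(1/4) = 1/2
d_a = ½·1/8·1/4 = 1/64; d_c = 1/8·13/2 = 13/16
d = 2·1/64 + 13/16 = 27/32
t_c = 13/2 > 0 so v_max = 1/8

d=27/32 v_max=1/8 a_max=1/2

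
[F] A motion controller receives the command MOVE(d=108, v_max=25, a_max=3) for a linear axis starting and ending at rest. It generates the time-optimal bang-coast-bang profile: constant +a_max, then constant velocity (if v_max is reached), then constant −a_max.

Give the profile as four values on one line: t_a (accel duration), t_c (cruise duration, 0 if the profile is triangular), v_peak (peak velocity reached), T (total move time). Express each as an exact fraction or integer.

t_a=6 t_c=0 v_peak=18 T=12

vₘ²/aₘ = 25²/3 = 625/3
108 < 625/3 → triangular
v_peak = √(108·3) = √324 = 18
t_a = 18/3 = 6; t_c = 0
T = 2·6 = 12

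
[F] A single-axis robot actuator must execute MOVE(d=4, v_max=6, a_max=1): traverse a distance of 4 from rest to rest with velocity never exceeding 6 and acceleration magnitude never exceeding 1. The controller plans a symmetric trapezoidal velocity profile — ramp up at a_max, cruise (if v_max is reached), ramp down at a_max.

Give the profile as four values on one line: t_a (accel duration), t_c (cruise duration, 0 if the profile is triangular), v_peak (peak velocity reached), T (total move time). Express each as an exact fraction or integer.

v_max²/a_max = 6²/1 = 36
4 < 36 → triangular
v_peak = √(4·1) = √4 = 2
t_a = 2/1 = 2; t_c = 0
T = 2·2 = 4

t_a=2 t_c=0 v_peak=2 T=4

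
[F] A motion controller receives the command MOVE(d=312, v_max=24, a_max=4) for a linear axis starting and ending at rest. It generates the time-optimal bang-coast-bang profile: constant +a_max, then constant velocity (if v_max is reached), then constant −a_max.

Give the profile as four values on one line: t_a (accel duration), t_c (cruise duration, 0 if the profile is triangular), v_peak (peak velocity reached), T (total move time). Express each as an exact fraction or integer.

t_a=6 t_c=7 v_peak=24 T=19

(v_max)²/a_max = 24²/4 = 144
312 ≥ 144 so v_max reached
t_a = 24/4 = 6; v_peak = 24
d_cruise = 312 − 144 = 168; t_c = 168/24 = 7
T = 2·6 + 7 = 19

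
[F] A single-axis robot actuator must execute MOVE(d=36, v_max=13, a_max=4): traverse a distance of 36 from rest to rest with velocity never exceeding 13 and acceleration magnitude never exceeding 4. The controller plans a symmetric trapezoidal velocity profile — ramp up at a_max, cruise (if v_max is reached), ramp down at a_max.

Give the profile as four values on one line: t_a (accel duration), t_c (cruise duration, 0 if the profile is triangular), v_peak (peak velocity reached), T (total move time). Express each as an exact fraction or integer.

t_a=3 t_c=0 v_peak=12 T=6

(v_max)²/a_max = 13²/4 = 169/4
36 < 169/4 ⇒ no cruise
v_peak = √(36·4) = √144 = 12
t_a = 12/4 = 3; t_c = 0
T = 2·3 = 6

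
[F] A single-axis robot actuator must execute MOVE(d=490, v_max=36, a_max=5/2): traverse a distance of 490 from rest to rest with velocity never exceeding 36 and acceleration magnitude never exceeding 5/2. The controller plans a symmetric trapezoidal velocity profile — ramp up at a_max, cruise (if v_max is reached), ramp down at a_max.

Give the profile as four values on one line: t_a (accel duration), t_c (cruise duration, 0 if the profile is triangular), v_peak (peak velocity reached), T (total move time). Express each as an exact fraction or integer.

t_a=14 t_c=0 v_peak=35 T=28

vₘ²/aₘ = 36²/(5/2) = 2592/5
490 < 2592/5 → triangular
v_peak = √(490·5/2) = √1225 = 35
t_a = 35/(5/2) = 14; t_c = 0
T = 2·14 = 28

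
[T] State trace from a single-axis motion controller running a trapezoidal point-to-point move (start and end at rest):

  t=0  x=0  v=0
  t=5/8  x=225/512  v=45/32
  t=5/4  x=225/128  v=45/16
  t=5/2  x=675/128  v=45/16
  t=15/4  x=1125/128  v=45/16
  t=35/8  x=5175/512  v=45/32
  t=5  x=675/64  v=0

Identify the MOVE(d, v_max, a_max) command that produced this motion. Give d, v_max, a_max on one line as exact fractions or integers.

final state: t=5, x=675/64, v=0 → d = 675/64
a_max = (45/32−0)/(5/8−0) = 9/4
max v = 45/16 over t∈[5/4,15/4] → v_max = 45/16
check: 45/16·(5/4+5/2) = 675/64 ✓

d=675/64 v_max=45/16 a_max=9/4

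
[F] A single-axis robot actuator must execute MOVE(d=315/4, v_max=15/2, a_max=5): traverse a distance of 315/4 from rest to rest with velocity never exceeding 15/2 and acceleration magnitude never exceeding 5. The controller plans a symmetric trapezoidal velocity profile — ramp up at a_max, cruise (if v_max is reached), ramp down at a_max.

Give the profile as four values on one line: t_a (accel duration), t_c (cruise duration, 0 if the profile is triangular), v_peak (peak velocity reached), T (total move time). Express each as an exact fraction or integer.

v_max²/a_max = (15/2)²/5 = 45/4
315/4 ≥ 45/4 so v_max reached
t_a = (15/2)/5 = 3/2; v_peak = 15/2
d_cruise = 315/4 − 45/4 = 135/2; t_c = (135/2)/(15/2) = 9
T = 2·3/2 + 9 = 12

t_a=3/2 t_c=9 v_peak=15/2 T=12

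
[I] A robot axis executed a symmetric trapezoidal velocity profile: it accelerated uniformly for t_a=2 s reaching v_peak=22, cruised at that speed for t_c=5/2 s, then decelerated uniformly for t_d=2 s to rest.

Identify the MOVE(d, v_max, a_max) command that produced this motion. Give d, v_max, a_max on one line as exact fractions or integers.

d=99 v_max=22 a_max=11

a_max = 22/2 = 11
d_a = ½·22·2 = 22; d_c = 22·5/2 = 55
d = 2·22 + 55 = 99
t_c = 5/2 > 0 so v_max = 22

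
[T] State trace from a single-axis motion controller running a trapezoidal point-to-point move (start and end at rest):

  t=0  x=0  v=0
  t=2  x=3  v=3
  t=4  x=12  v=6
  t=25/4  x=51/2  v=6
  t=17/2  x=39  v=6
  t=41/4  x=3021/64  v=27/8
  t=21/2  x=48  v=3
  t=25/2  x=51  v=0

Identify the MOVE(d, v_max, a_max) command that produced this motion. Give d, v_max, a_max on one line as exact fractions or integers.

final state: t=25/2, x=51, v=0 → d = 51
a_max = (3−0)/(2−0) = 3/2
max v = 6 over t∈[4,17/2] → v_max = 6
check: 6·(4+9/2) = 51 ✓

d=51 v_max=6 a_max=3/2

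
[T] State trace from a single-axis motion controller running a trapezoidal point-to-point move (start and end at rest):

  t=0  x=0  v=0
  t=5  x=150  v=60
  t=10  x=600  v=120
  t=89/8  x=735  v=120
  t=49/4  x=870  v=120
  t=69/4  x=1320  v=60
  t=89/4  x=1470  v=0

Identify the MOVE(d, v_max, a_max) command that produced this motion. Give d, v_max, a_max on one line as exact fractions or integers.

d=1470 v_max=120 a_max=12

final state: t=89/4, x=1470, v=0 → d = 1470
a_max = (60−0)/(5−0) = 12
max v = 120 over t∈[10,49/4] → v_max = 120
check: 120·(10+9/4) = 1470 ✓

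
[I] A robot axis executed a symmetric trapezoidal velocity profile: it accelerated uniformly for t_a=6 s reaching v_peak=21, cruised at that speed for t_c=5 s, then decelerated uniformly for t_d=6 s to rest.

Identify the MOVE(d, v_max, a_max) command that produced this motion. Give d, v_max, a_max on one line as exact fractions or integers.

d=231 v_max=21 a_max=7/2

a_max = 21/6 = 7/2
d_a = ½·21·6 = 63; d_c = 21·5 = 105
d = 2·63 + 105 = 231
t_c = 5 > 0 ⇒ limit active, v_max = 21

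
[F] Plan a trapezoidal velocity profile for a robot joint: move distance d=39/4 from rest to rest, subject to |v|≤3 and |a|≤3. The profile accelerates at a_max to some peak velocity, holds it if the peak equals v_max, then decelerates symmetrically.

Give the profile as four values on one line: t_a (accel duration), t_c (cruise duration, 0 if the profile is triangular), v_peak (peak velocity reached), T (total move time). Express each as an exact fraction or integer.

v_max²/a_max = 3²/3 = 3
39/4 ≥ 3 so v_max reached
t_a = 3/3 = 1; v_peak = 3
d_cruise = 39/4 − 3 = 27/4; t_c = (27/4)/3 = 9/4
T = 2·1 + 9/4 = 17/4

t_a=1 t_c=9/4 v_peak=3 T=17/4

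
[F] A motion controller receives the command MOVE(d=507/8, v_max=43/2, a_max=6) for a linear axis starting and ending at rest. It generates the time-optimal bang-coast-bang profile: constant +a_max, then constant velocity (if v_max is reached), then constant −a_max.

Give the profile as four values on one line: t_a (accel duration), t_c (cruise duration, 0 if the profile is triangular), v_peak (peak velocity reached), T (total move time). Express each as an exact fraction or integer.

t_a=13/4 t_c=0 v_peak=39/2 T=13/2

(v_max)²/a_max = (43/2)²/6 = 1849/24
507/8 < 1849/24 ⇒ no cruise
v_peak = √(507/8·6) = √(1521/4) = 39/2
t_a = (39/2)/6 = 13/4; t_c = 0
T = 2·13/4 = 13/2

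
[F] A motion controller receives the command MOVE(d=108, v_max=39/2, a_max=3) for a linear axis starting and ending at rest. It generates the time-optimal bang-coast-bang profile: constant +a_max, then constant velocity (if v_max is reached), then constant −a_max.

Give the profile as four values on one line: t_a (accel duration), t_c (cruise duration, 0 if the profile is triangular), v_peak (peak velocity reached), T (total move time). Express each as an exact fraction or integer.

t_a=6 t_c=0 v_peak=18 T=12

(v_max)²/a_max = (39/2)²/3 = 507/4
108 < 507/4 → triangular
v_peak = √(108·3) = √324 = 18
t_a = 18/3 = 6; t_c = 0
T = 2·6 = 12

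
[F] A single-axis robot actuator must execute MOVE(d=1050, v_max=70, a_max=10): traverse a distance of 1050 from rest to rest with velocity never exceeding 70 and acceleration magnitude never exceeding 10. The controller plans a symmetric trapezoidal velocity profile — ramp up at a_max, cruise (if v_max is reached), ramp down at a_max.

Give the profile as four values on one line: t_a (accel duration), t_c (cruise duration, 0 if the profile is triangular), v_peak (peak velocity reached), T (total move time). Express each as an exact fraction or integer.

v_max²/a_max = 70²/10 = 490
1050 ≥ 490 → trapezoidal
t_a = 70/10 = 7; v_peak = 70
d_cruise = 1050 − 490 = 560; t_c = 560/70 = 8
T = 2·7 + 8 = 22

t_a=7 t_c=8 v_peak=70 T=22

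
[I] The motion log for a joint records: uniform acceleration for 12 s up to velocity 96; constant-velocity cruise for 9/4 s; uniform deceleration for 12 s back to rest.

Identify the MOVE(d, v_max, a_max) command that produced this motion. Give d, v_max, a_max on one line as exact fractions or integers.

d=1368 v_max=96 a_max=8

a_max = 96/12 = 8
d_a = ½·96·12 = 576; d_c = 96·9/4 = 216
d = 2·576 + 216 = 1368
t_c = 9/4 > 0 ⇒ limit active, v_max = 96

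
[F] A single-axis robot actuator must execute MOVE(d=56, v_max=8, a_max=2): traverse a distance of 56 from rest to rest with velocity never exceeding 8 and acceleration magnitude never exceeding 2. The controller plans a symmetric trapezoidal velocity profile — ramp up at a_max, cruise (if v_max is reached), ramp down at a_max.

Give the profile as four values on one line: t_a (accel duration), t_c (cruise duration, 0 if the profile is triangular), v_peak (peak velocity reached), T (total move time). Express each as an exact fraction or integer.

t_a=4 t_c=3 v_peak=8 T=11

v_max²/a_max = 8²/2 = 32
56 ≥ 32 ⇒ cruise phase
t_a = 8/2 = 4; v_peak = 8
d_cruise = 56 − 32 = 24; t_c = 24/8 = 3
T = 2·4 + 3 = 11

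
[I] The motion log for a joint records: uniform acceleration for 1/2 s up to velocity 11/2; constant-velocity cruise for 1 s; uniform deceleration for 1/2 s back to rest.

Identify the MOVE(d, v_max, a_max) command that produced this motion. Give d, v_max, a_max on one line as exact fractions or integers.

a_max = (11/2)/(1/2) = 11
d_a = ½·11/2·1/2 = 11/8; d_c = 11/2·1 = 11/2
d = 2·11/8 + 11/2 = 33/4
t_c = 1 > 0 so v_max = 11/2

d=33/4 v_max=11/2 a_max=11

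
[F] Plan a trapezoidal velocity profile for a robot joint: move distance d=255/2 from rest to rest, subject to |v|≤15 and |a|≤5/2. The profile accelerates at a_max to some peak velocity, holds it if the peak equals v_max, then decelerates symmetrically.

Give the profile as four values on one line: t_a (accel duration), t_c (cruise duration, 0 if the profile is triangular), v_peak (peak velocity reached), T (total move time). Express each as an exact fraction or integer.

t_a=6 t_c=5/2 v_peak=15 T=29/2

vₘ²/aₘ = 15²/(5/2) = 90
255/2 ≥ 90 → trapezoidal
t_a = 15/(5/2) = 6; v_peak = 15
d_cruise = 255/2 − 90 = 75/2; t_c = (75/2)/15 = 5/2
T = 2·6 + 5/2 = 29/2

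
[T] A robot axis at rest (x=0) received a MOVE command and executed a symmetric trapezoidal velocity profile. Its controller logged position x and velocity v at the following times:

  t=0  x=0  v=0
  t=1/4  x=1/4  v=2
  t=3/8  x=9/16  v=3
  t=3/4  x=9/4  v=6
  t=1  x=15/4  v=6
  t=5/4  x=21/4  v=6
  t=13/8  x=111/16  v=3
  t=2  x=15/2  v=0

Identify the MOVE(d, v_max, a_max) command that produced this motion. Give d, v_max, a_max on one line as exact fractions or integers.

final state: t=2, x=15/2, v=0 → d = 15/2
a_max = (2−0)/(1/4−0) = 8
max v = 6 over t∈[3/4,5/4] → v_max = 6
check: 6·(3/4+1/2) = 15/2 ✓

d=15/2 v_max=6 a_max=8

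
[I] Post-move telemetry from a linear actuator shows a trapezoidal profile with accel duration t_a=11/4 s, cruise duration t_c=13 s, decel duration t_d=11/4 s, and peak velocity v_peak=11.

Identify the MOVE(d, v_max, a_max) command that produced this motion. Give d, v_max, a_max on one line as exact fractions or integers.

d=693/4 v_max=11 a_max=4

a_max = 11/(11/4) = 4
d_a = ½·11·11/4 = 121/8; d_c = 11·13 = 143
d = 2·121/8 + 143 = 693/4
t_c = 13 > 0 → v_max = v_peak = 11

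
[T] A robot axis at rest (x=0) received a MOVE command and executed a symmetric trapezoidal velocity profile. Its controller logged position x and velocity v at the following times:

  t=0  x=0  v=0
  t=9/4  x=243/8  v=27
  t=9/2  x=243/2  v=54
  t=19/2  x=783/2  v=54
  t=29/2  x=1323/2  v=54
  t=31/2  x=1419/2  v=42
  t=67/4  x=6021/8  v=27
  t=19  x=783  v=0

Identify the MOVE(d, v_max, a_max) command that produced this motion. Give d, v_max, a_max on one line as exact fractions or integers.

final state: t=19, x=783, v=0 → d = 783
a_max = (27−0)/(9/4−0) = 12
max v = 54 over t∈[9/2,29/2] → v_max = 54
check: 54·(9/2+10) = 783 ✓

d=783 v_max=54 a_max=12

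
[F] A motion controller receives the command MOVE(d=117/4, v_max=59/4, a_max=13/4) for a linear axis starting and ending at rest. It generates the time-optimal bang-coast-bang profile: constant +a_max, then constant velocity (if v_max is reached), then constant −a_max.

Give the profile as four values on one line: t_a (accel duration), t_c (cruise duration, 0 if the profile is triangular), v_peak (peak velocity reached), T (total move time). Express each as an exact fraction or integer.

t_a=3 t_c=0 v_peak=39/4 T=6

vₘ²/aₘ = (59/4)²/(13/4) = 3481/52
117/4 < 3481/52 → triangular
v_peak = √(117/4·13/4) = √(1521/16) = 39/4
t_a = (39/4)/(13/4) = 3; t_c = 0
T = 2·3 = 6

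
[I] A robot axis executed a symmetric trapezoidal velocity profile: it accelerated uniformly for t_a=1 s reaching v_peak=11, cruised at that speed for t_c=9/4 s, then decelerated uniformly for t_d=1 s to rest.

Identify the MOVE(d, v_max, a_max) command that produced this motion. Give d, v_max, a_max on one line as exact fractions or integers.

a_max = 11/1 = 11
d_a = ½·11·1 = 11/2; d_c = 11·9/4 = 99/4
d = 2·11/2 + 99/4 = 143/4
t_c = 9/4 > 0 → v_max = v_peak = 11

d=143/4 v_max=11 a_max=11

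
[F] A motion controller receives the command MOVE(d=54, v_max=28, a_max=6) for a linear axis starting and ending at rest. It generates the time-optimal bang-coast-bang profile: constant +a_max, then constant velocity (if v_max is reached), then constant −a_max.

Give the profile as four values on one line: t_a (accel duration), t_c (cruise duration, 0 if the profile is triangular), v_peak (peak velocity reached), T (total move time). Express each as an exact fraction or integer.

v_max²/a_max = 28²/6 = 392/3
54 < 392/3 → triangular
v_peak = √(54·6) = √324 = 18
t_a = 18/6 = 3; t_c = 0
T = 2·3 = 6

t_a=3 t_c=0 v_peak=18 T=6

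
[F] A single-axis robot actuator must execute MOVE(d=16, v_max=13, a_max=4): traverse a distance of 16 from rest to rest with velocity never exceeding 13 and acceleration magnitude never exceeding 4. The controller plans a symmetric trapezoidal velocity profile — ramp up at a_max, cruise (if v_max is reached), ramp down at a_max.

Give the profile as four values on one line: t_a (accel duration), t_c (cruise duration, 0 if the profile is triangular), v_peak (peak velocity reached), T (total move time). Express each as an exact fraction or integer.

t_a=2 t_c=0 v_peak=8 T=4

vₘ²/aₘ = 13²/4 = 169/4
16 < 169/4 → triangular
v_peak = √(16·4) = √64 = 8
t_a = 8/4 = 2; t_c = 0
T = 2·2 = 4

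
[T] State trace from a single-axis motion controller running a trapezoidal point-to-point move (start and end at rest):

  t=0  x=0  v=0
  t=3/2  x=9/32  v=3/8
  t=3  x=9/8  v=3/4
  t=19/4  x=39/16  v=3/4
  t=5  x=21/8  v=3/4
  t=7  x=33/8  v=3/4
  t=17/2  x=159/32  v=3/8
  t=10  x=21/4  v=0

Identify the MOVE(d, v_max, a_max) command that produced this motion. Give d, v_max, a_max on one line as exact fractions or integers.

d=21/4 v_max=3/4 a_max=1/4

final state: t=10, x=21/4, v=0 → d = 21/4
a_max = (3/8−0)/(3/2−0) = 1/4
max v = 3/4 over t∈[3,7] → v_max = 3/4
check: 3/4·(3+4) = 21/4 ✓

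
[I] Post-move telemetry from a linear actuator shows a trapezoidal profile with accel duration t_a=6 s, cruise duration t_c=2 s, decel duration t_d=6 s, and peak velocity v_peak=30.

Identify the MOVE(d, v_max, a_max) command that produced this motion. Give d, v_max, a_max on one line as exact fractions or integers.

d=240 v_max=30 a_max=5

a_max = 30/6 = 5
d_a = ½·30·6 = 90; d_c = 30·2 = 60
d = 2·90 + 60 = 240
t_c = 2 > 0 → v_max = v_peak = 30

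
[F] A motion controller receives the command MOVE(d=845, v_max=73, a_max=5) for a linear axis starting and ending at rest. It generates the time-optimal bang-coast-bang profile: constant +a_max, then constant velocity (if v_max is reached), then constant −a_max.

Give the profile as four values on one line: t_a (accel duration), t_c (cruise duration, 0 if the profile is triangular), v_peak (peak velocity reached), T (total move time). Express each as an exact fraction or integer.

t_a=13 t_c=0 v_peak=65 T=26

vₘ²/aₘ = 73²/5 = 5329/5
845 < 5329/5 ⇒ no cruise
v_peak = √(845·5) = √4225 = 65
t_a = 65/5 = 13; t_c = 0
T = 2·13 = 26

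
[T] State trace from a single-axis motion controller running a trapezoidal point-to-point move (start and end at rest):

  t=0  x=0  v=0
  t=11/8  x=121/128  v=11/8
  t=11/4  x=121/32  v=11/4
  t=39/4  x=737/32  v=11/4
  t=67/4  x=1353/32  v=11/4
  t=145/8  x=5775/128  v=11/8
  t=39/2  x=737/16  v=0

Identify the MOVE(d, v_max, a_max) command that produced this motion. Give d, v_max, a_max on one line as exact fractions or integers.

d=737/16 v_max=11/4 a_max=1

final state: t=39/2, x=737/16, v=0 → d = 737/16
a_max = (11/8−0)/(11/8−0) = 1
max v = 11/4 over t∈[11/4,67/4] → v_max = 11/4
check: 11/4·(11/4+14) = 737/16 ✓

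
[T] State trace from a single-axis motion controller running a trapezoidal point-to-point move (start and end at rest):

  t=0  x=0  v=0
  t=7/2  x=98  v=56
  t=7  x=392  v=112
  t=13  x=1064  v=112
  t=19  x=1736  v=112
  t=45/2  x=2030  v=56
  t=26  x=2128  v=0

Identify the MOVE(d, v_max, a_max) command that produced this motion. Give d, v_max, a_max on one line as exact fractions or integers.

final state: t=26, x=2128, v=0 → d = 2128
a_max = (56−0)/(7/2−0) = 16
max v = 112 over t∈[7,19] → v_max = 112
check: 112·(7+12) = 2128 ✓

d=2128 v_max=112 a_max=16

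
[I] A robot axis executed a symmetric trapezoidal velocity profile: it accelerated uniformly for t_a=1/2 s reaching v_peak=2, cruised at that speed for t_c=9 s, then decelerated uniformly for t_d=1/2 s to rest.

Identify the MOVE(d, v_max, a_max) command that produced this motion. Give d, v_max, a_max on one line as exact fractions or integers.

d=19 v_max=2 a_max=4

a_max = 2/(1/2) = 4
d_a = ½·2·1/2 = 1/2; d_c = 2·9 = 18
d = 2·1/2 + 18 = 19
t_c = 9 > 0 ⇒ limit active, v_max = 2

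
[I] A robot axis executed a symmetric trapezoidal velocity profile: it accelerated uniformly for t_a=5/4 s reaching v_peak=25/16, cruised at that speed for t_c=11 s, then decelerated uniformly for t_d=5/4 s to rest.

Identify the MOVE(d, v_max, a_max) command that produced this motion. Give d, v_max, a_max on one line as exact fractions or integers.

a_max = (25/16)/(5/4) = 5/4
d_a = ½·25/16·5/4 = 125/128; d_c = 25/16·11 = 275/16
d = 2·125/128 + 275/16 = 1225/64
t_c = 11 > 0 ⇒ limit active, v_max = 25/16

d=1225/64 v_max=25/16 a_max=5/4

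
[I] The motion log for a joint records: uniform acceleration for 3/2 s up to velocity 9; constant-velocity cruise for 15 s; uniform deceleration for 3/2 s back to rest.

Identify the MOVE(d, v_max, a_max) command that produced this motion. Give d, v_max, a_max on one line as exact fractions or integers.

d=297/2 v_max=9 a_max=6

a_max = 9/(3/2) = 6
d_a = ½·9·3/2 = 27/4; d_c = 9·15 = 135
d = 2·27/4 + 135 = 297/2
t_c = 15 > 0 so v_max = 9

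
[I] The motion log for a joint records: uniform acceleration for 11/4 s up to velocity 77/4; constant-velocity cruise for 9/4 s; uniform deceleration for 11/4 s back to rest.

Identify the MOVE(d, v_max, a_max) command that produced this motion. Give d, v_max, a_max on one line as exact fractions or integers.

a_max = (77/4)/(11/4) = 7
d_a = ½·77/4·11/4 = 847/32; d_c = 77/4·9/4 = 693/16
d = 2·847/32 + 693/16 = 385/4
t_c = 9/4 > 0 → v_max = v_peak = 77/4

d=385/4 v_max=77/4 a_max=7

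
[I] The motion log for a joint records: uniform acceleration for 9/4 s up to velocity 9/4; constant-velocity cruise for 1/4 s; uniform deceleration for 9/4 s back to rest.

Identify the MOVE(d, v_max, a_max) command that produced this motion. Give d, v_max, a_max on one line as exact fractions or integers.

a_max = (9/4)/(9/4) = 1
d_a = ½·9/4·9/4 = 81/32; d_c = 9/4·1/4 = 9/16
d = 2·81/32 + 9/16 = 45/8
t_c = 1/4 > 0 so v_max = 9/4

d=45/8 v_max=9/4 a_max=1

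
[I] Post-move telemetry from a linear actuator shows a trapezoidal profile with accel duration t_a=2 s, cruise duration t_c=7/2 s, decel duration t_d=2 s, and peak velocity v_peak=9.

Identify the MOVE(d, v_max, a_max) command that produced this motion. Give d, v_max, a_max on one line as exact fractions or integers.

d=99/2 v_max=9 a_max=9/2

a_max = 9/2
d_a = ½·9·2 = 9; d_c = 9·7/2 = 63/2
d = 2·9 + 63/2 = 99/2
t_c = 7/2 > 0 → v_max = v_peak = 9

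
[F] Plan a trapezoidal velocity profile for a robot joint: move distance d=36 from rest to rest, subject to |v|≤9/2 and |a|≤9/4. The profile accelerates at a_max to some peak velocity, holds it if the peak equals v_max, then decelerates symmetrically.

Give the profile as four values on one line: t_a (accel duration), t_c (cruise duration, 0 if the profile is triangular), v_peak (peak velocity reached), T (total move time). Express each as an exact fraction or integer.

t_a=2 t_c=6 v_peak=9/2 T=10

v_max²/a_max = (9/2)²/(9/4) = 9
36 ≥ 9 ⇒ cruise phase
t_a = (9/2)/(9/4) = 2; v_peak = 9/2
d_cruise = 36 − 9 = 27; t_c = 27/(9/2) = 6
T = 2·2 + 6 = 10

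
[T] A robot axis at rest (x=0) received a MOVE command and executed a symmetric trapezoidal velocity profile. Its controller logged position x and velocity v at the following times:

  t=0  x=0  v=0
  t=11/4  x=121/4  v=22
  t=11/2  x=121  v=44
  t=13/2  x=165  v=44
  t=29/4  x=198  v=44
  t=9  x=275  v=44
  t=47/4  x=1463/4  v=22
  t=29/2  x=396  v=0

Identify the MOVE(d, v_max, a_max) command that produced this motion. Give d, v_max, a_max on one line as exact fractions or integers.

final state: t=29/2, x=396, v=0 → d = 396
a_max = (22−0)/(11/4−0) = 8
max v = 44 over t∈[11/2,9] → v_max = 44
check: 44·(11/2+7/2) = 396 ✓

d=396 v_max=44 a_max=8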